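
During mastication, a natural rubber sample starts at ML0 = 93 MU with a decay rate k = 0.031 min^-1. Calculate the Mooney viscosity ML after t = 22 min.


ML = ML0 * exp(-k * t)
ML = 93 * exp(-0.031 * 22)
ML = 93 * 0.5056
ML = 47.02 MU

47.02 MU


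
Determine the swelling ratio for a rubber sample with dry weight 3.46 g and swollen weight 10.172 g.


Q = W_swollen / W_dry
Q = 10.172 / 3.46
Q = 2.94

Q = 2.94


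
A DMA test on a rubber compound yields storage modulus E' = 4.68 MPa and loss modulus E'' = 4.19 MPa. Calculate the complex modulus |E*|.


|E*| = sqrt(E'^2 + E''^2)
= sqrt(4.68^2 + 4.19^2)
= sqrt(21.9024 + 17.5561)
= 6.282 MPa

6.282 MPa


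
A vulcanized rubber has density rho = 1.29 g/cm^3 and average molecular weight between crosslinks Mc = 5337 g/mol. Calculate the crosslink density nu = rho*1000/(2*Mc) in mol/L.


nu = rho * 1000 / (2 * Mc)
nu = 1.29 * 1000 / (2 * 5337)
nu = 1290.0 / 10674
nu = 0.1209 mol/L

0.1209 mol/L


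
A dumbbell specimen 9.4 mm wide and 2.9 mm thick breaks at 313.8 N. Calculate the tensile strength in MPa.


Area = width * thickness = 9.4 * 2.9 = 27.26 mm^2
TS = force / area = 313.8 / 27.26 = 11.51 MPa

11.51 MPa


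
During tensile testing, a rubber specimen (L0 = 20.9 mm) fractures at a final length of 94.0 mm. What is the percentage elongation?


Elongation = (Lf - L0) / L0 * 100
= (94.0 - 20.9) / 20.9 * 100
= 73.1 / 20.9 * 100
= 349.8%

349.8%


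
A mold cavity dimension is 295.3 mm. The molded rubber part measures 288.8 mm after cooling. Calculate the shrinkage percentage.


Shrinkage = (mold - part) / mold * 100
= (295.3 - 288.8) / 295.3 * 100
= 6.5 / 295.3 * 100
= 2.2%

2.2%


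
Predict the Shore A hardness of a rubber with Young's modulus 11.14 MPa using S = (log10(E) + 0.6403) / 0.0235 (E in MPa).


log10(E) = 0.0235*S - 0.6403  =>  S = (log10(E) + 0.6403) / 0.0235
log10(11.14) = 1.046885
S = (1.046885 + 0.6403) / 0.0235 = 1.687185 / 0.0235
S = 71.8

Shore A = 71.8


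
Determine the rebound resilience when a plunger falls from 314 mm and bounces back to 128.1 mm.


Resilience = h_rebound / h_drop * 100
= 128.1 / 314 * 100
= 40.8%

40.8%


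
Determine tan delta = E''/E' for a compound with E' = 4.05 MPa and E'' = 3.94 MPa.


tan delta = E'' / E'
= 3.94 / 4.05
= 0.9728

tan delta = 0.9728


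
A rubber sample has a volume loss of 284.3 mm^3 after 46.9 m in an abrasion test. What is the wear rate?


Rate = volume_loss / distance
= 284.3 / 46.9
= 6.062 mm^3/m

6.062 mm^3/m


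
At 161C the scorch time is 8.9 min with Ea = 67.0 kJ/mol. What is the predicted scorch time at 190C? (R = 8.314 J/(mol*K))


Convert temperatures: T1 = 161 + 273.15 = 434.15 K, T2 = 190 + 273.15 = 463.15 K
ts2_new = 8.9 * exp(67000 / 8.314 * (1/463.15 - 1/434.15))
1/T2 - 1/T1 = -1.4422e-04
ts2_new = 2.78 min

2.78 min


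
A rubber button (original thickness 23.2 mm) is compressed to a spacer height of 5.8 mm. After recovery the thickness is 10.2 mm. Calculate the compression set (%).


CS = (t0 - recovered) / (t0 - ts) * 100
= (23.2 - 10.2) / (23.2 - 5.8) * 100
= 13.0 / 17.4 * 100
= 74.7%

74.7%


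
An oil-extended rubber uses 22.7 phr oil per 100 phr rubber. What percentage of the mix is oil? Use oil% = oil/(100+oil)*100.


Oil % = oil / (100 + oil) * 100
= 22.7 / (100 + 22.7) * 100
= 22.7 / 122.7 * 100
= 18.5%

18.5%


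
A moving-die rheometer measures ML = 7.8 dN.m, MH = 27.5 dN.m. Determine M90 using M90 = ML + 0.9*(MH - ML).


M90 = ML + 0.9 * (MH - ML)
M90 = 7.8 + 0.9 * (27.5 - 7.8)
M90 = 7.8 + 0.9 * 19.7
M90 = 25.53 dN.m

25.53 dN.m


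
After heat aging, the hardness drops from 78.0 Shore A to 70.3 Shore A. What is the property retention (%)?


Retention = aged / original * 100
= 70.3 / 78.0 * 100
= 90.1%

90.1%


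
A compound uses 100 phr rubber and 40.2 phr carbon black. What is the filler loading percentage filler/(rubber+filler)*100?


Filler % = filler / (rubber + filler) * 100
= 40.2 / (100 + 40.2) * 100
= 40.2 / 140.2 * 100
= 28.67%

28.67%


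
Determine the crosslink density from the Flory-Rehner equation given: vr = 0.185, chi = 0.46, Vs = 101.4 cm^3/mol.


ln(1 - vr) = ln(1 - 0.185) = -0.2046
Numerator = -((-0.2046) + 0.185 + 0.46 * 0.185^2) = 0.0038
Denominator = 101.4 * (0.185^(1/3) - 0.185/2) = 48.3984
nu = 0.0038 / 48.3984 = 7.9004e-05 mol/cm^3

7.9004e-05 mol/cm^3


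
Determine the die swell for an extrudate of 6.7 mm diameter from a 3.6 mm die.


Die swell ratio = D_extrudate / D_die
= 6.7 / 3.6
= 1.861

Die swell = 1.861


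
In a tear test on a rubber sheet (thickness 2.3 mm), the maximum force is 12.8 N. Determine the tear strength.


Tear strength = force / thickness
= 12.8 / 2.3
= 5.57 N/mm

5.57 N/mm


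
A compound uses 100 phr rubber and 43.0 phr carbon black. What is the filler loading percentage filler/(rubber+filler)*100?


Filler % = filler / (rubber + filler) * 100
= 43.0 / (100 + 43.0) * 100
= 43.0 / 143.0 * 100
= 30.07%

30.07%


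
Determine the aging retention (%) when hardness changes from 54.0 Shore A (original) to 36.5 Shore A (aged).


Retention = aged / original * 100
= 36.5 / 54.0 * 100
= 67.6%

67.6%


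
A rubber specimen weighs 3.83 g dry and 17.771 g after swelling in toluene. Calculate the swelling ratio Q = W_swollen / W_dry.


Q = W_swollen / W_dry
Q = 17.771 / 3.83
Q = 4.64

Q = 4.64


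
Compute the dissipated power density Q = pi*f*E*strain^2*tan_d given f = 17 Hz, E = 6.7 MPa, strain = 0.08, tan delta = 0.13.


Q = pi * f * E * strain^2 * tan_d
= pi * 17 * 6.7 * 0.08^2 * 0.13
= pi * 17 * 6.7 * 0.0064 * 0.13
= 0.2977

Q = 0.2977


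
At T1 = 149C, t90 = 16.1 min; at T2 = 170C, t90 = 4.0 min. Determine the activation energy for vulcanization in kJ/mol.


T1 = 422.15 K, T2 = 443.15 K
1/T1 - 1/T2 = 1.1225e-04
ln(t1/t2) = ln(16.1/4.0) = 1.3925
Ea = 8.314 * 1.3925 / 1.1225e-04 = 103136.2284 J/mol
Ea = 103.14 kJ/mol

103.14 kJ/mol


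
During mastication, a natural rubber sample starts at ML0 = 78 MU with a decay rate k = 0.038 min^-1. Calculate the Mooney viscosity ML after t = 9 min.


ML = ML0 * exp(-k * t)
ML = 78 * exp(-0.038 * 9)
ML = 78 * 0.7103
ML = 55.41 MU

55.41 MU


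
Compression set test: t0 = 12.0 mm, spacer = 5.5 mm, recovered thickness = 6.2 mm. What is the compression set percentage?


CS = (t0 - recovered) / (t0 - ts) * 100
= (12.0 - 6.2) / (12.0 - 5.5) * 100
= 5.8 / 6.5 * 100
= 89.2%

89.2%


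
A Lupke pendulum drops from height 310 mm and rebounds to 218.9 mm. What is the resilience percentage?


Resilience = h_rebound / h_drop * 100
= 218.9 / 310 * 100
= 70.6%

70.6%


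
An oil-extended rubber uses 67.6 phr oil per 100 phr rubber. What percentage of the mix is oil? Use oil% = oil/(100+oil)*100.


Oil % = oil / (100 + oil) * 100
= 67.6 / (100 + 67.6) * 100
= 67.6 / 167.6 * 100
= 40.33%

40.33%


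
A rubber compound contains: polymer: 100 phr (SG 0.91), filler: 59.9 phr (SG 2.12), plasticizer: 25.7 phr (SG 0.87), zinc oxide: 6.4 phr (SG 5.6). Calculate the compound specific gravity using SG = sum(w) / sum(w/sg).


Sum of weights = 192.0
Volume contributions:
  polymer: 100/0.91 = 109.8901
  filler: 59.9/2.12 = 28.2547
  plasticizer: 25.7/0.87 = 29.5402
  zinc oxide: 6.4/5.6 = 1.1429
Sum of volumes = 168.8279
SG = 192.0 / 168.8279 = 1.137

SG = 1.137


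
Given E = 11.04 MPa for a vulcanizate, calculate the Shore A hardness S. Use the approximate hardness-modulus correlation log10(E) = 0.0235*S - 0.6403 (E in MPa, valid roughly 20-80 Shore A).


log10(E) = 0.0235*S - 0.6403  =>  S = (log10(E) + 0.6403) / 0.0235
log10(11.04) = 1.042969
S = (1.042969 + 0.6403) / 0.0235 = 1.683269 / 0.0235
S = 71.6

Shore A = 71.6


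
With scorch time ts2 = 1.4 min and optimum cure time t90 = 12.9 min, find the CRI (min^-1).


CRI = 100 / (t90 - ts2)
= 100 / (12.9 - 1.4)
= 100 / 11.5
= 8.7 min^-1

8.7 min^-1


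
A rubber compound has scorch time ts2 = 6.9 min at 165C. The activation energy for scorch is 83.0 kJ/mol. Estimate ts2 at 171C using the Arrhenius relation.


Convert temperatures: T1 = 165 + 273.15 = 438.15 K, T2 = 171 + 273.15 = 444.15 K
ts2_new = 6.9 * exp(83000 / 8.314 * (1/444.15 - 1/438.15))
1/T2 - 1/T1 = -3.0832e-05
ts2_new = 5.07 min

5.07 min


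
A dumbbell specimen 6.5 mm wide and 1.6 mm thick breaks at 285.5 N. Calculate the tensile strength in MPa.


Area = width * thickness = 6.5 * 1.6 = 10.4 mm^2
TS = force / area = 285.5 / 10.4 = 27.45 MPa

27.45 MPa


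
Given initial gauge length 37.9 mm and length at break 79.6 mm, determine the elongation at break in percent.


Elongation = (Lf - L0) / L0 * 100
= (79.6 - 37.9) / 37.9 * 100
= 41.7 / 37.9 * 100
= 110.0%

110.0%


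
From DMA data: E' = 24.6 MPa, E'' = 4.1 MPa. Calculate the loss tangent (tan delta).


tan delta = E'' / E'
= 4.1 / 24.6
= 0.1667

tan delta = 0.1667


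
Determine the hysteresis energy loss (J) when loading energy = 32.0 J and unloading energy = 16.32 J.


Hysteresis loss = loading - unloading
= 32.0 - 16.32
= 15.68 J

15.68 J


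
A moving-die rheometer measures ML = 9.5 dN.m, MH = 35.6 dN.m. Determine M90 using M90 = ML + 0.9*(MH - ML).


M90 = ML + 0.9 * (MH - ML)
M90 = 9.5 + 0.9 * (35.6 - 9.5)
M90 = 9.5 + 0.9 * 26.1
M90 = 32.99 dN.m

32.99 dN.m


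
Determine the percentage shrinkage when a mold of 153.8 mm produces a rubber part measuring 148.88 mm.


Shrinkage = (mold - part) / mold * 100
= (153.8 - 148.88) / 153.8 * 100
= 4.92 / 153.8 * 100
= 3.2%

3.2%


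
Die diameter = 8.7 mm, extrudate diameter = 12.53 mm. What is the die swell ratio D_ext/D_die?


Die swell ratio = D_extrudate / D_die
= 12.53 / 8.7
= 1.44

Die swell = 1.44


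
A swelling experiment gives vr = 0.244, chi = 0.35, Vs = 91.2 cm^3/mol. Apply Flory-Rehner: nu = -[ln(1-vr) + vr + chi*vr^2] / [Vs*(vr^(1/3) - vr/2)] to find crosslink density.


ln(1 - vr) = ln(1 - 0.244) = -0.2797
Numerator = -((-0.2797) + 0.244 + 0.35 * 0.244^2) = 0.0149
Denominator = 91.2 * (0.244^(1/3) - 0.244/2) = 45.8627
nu = 0.0149 / 45.8627 = 3.2437e-04 mol/cm^3

3.2437e-04 mol/cm^3


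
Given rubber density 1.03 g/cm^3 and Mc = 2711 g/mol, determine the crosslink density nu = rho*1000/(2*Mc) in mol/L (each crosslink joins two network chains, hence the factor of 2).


nu = rho * 1000 / (2 * Mc)
nu = 1.03 * 1000 / (2 * 2711)
nu = 1030.0 / 5422
nu = 0.1900 mol/L

0.1900 mol/L


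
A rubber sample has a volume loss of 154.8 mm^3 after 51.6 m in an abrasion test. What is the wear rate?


Rate = volume_loss / distance
= 154.8 / 51.6
= 3.0 mm^3/m

3.0 mm^3/m


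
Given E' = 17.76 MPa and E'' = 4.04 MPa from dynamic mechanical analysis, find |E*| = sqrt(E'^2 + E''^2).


|E*| = sqrt(E'^2 + E''^2)
= sqrt(17.76^2 + 4.04^2)
= sqrt(315.4176 + 16.3216)
= 18.214 MPa

18.214 MPa


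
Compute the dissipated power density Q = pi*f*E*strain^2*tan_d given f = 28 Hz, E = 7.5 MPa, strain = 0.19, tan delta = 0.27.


Q = pi * f * E * strain^2 * tan_d
= pi * 28 * 7.5 * 0.19^2 * 0.27
= pi * 28 * 7.5 * 0.0361 * 0.27
= 6.4304

Q = 6.4304


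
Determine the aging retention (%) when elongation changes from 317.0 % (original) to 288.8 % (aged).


Retention = aged / original * 100
= 288.8 / 317.0 * 100
= 91.1%

91.1%


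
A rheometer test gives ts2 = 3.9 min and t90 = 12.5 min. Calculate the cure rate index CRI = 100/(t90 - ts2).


CRI = 100 / (t90 - ts2)
= 100 / (12.5 - 3.9)
= 100 / 8.6
= 11.63 min^-1

11.63 min^-1


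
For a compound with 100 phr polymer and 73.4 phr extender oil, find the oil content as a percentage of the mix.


Oil % = oil / (100 + oil) * 100
= 73.4 / (100 + 73.4) * 100
= 73.4 / 173.4 * 100
= 42.33%

42.33%


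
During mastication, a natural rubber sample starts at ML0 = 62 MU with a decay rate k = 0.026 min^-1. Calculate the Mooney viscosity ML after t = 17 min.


ML = ML0 * exp(-k * t)
ML = 62 * exp(-0.026 * 17)
ML = 62 * 0.6427
ML = 39.85 MU

39.85 MU


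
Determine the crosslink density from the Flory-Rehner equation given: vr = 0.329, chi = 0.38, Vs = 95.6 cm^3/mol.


ln(1 - vr) = ln(1 - 0.329) = -0.3990
Numerator = -((-0.3990) + 0.329 + 0.38 * 0.329^2) = 0.0289
Denominator = 95.6 * (0.329^(1/3) - 0.329/2) = 50.2706
nu = 0.0289 / 50.2706 = 5.7398e-04 mol/cm^3

5.7398e-04 mol/cm^3


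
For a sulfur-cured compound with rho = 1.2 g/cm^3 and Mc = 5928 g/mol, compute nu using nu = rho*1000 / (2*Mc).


nu = rho * 1000 / (2 * Mc)
nu = 1.2 * 1000 / (2 * 5928)
nu = 1200.0 / 11856
nu = 0.1012 mol/L

0.1012 mol/L


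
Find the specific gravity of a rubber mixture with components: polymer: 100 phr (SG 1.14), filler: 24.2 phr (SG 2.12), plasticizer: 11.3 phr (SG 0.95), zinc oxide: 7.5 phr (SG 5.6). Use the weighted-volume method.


Sum of weights = 143.0
Volume contributions:
  polymer: 100/1.14 = 87.7193
  filler: 24.2/2.12 = 11.4151
  plasticizer: 11.3/0.95 = 11.8947
  zinc oxide: 7.5/5.6 = 1.3393
Sum of volumes = 112.3684
SG = 143.0 / 112.3684 = 1.273

SG = 1.273


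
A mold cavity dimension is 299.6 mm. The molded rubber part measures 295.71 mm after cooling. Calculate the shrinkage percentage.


Shrinkage = (mold - part) / mold * 100
= (299.6 - 295.71) / 299.6 * 100
= 3.89 / 299.6 * 100
= 1.3%

1.3%


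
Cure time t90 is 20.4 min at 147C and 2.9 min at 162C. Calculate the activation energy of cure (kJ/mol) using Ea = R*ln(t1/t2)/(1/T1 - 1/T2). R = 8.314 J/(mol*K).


T1 = 420.15 K, T2 = 435.15 K
1/T1 - 1/T2 = 8.2044e-05
ln(t1/t2) = ln(20.4/2.9) = 1.9508
Ea = 8.314 * 1.9508 / 8.2044e-05 = 197687.9706 J/mol
Ea = 197.69 kJ/mol

197.69 kJ/mol


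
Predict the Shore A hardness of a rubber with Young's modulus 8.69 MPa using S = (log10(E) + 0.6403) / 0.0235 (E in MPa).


log10(E) = 0.0235*S - 0.6403  =>  S = (log10(E) + 0.6403) / 0.0235
log10(8.69) = 0.939020
S = (0.939020 + 0.6403) / 0.0235 = 1.579320 / 0.0235
S = 67.2

Shore A = 67.2


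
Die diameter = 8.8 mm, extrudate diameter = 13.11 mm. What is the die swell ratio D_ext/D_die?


Die swell ratio = D_extrudate / D_die
= 13.11 / 8.8
= 1.49

Die swell = 1.49


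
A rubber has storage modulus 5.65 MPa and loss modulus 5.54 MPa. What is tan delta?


tan delta = E'' / E'
= 5.54 / 5.65
= 0.9805

tan delta = 0.9805


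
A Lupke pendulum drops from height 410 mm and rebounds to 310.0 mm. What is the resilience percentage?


Resilience = h_rebound / h_drop * 100
= 310.0 / 410 * 100
= 75.6%

75.6%


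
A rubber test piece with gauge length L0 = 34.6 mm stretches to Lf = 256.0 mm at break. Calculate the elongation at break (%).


Elongation = (Lf - L0) / L0 * 100
= (256.0 - 34.6) / 34.6 * 100
= 221.4 / 34.6 * 100
= 639.9%

639.9%


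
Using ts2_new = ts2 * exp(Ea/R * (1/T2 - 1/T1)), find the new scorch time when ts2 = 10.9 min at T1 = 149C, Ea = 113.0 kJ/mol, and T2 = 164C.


Convert temperatures: T1 = 149 + 273.15 = 422.15 K, T2 = 164 + 273.15 = 437.15 K
ts2_new = 10.9 * exp(113000 / 8.314 * (1/437.15 - 1/422.15))
1/T2 - 1/T1 = -8.1282e-05
ts2_new = 3.61 min

3.61 min


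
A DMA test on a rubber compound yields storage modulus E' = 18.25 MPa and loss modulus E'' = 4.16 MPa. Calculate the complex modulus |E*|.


|E*| = sqrt(E'^2 + E''^2)
= sqrt(18.25^2 + 4.16^2)
= sqrt(333.0625 + 17.3056)
= 18.718 MPa

18.718 MPa


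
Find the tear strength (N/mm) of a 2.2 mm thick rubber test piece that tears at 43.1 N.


Tear strength = force / thickness
= 43.1 / 2.2
= 19.59 N/mm

19.59 N/mm


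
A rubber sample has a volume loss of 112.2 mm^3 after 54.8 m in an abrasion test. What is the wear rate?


Rate = volume_loss / distance
= 112.2 / 54.8
= 2.047 mm^3/m

2.047 mm^3/m


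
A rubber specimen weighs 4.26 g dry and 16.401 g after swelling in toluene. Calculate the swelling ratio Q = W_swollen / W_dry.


Q = W_swollen / W_dry
Q = 16.401 / 4.26
Q = 3.85

Q = 3.85


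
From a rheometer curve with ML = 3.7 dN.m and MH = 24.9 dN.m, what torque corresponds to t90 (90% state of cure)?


M90 = ML + 0.9 * (MH - ML)
M90 = 3.7 + 0.9 * (24.9 - 3.7)
M90 = 3.7 + 0.9 * 21.2
M90 = 22.78 dN.m

22.78 dN.m


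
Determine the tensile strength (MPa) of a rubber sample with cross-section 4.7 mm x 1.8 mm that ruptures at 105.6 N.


Area = width * thickness = 4.7 * 1.8 = 8.46 mm^2
TS = force / area = 105.6 / 8.46 = 12.48 MPa

12.48 MPa


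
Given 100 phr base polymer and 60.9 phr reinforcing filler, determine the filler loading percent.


Filler % = filler / (rubber + filler) * 100
= 60.9 / (100 + 60.9) * 100
= 60.9 / 160.9 * 100
= 37.85%

37.85%


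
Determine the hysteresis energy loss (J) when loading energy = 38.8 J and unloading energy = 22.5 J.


Hysteresis loss = loading - unloading
= 38.8 - 22.5
= 16.3 J

16.3 J


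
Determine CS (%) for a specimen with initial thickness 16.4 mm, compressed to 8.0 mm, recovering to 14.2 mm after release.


CS = (t0 - recovered) / (t0 - ts) * 100
= (16.4 - 14.2) / (16.4 - 8.0) * 100
= 2.2 / 8.4 * 100
= 26.2%

26.2%


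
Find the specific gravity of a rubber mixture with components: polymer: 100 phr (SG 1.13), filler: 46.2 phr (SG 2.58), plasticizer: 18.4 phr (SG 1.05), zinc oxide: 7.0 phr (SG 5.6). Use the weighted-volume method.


Sum of weights = 171.6
Volume contributions:
  polymer: 100/1.13 = 88.4956
  filler: 46.2/2.58 = 17.9070
  plasticizer: 18.4/1.05 = 17.5238
  zinc oxide: 7.0/5.6 = 1.2500
Sum of volumes = 125.1764
SG = 171.6 / 125.1764 = 1.371

SG = 1.371


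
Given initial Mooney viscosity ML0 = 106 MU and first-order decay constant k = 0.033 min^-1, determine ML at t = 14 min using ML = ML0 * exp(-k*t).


ML = ML0 * exp(-k * t)
ML = 106 * exp(-0.033 * 14)
ML = 106 * 0.6300
ML = 66.78 MU

66.78 MU


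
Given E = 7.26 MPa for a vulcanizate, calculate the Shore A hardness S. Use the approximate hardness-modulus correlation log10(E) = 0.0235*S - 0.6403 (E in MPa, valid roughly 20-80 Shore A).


log10(E) = 0.0235*S - 0.6403  =>  S = (log10(E) + 0.6403) / 0.0235
log10(7.26) = 0.860937
S = (0.860937 + 0.6403) / 0.0235 = 1.501237 / 0.0235
S = 63.9

Shore A = 63.9


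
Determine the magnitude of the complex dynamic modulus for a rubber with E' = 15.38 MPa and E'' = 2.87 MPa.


|E*| = sqrt(E'^2 + E''^2)
= sqrt(15.38^2 + 2.87^2)
= sqrt(236.5444 + 8.2369)
= 15.645 MPa

15.645 MPa


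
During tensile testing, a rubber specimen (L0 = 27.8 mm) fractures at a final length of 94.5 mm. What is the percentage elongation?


Elongation = (Lf - L0) / L0 * 100
= (94.5 - 27.8) / 27.8 * 100
= 66.7 / 27.8 * 100
= 239.9%

239.9%


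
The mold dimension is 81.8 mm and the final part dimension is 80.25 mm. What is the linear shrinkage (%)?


Shrinkage = (mold - part) / mold * 100
= (81.8 - 80.25) / 81.8 * 100
= 1.55 / 81.8 * 100
= 1.89%

1.89%


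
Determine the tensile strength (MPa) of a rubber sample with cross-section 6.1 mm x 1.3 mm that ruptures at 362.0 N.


Area = width * thickness = 6.1 * 1.3 = 7.93 mm^2
TS = force / area = 362.0 / 7.93 = 45.65 MPa

45.65 MPa


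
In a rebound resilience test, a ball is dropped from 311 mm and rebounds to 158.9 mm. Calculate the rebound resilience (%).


Resilience = h_rebound / h_drop * 100
= 158.9 / 311 * 100
= 51.1%

51.1%


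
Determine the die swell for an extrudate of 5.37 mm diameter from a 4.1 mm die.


Die swell ratio = D_extrudate / D_die
= 5.37 / 4.1
= 1.31

Die swell = 1.31


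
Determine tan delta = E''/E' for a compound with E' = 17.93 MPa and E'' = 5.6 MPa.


tan delta = E'' / E'
= 5.6 / 17.93
= 0.3123

tan delta = 0.3123


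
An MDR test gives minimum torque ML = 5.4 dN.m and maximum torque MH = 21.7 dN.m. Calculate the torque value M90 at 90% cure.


M90 = ML + 0.9 * (MH - ML)
M90 = 5.4 + 0.9 * (21.7 - 5.4)
M90 = 5.4 + 0.9 * 16.3
M90 = 20.07 dN.m

20.07 dN.m


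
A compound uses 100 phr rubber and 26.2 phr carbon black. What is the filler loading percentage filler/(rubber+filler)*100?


Filler % = filler / (rubber + filler) * 100
= 26.2 / (100 + 26.2) * 100
= 26.2 / 126.2 * 100
= 20.76%

20.76%


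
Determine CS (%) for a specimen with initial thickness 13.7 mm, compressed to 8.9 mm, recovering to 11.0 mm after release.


CS = (t0 - recovered) / (t0 - ts) * 100
= (13.7 - 11.0) / (13.7 - 8.9) * 100
= 2.7 / 4.8 * 100
= 56.3%

56.3%


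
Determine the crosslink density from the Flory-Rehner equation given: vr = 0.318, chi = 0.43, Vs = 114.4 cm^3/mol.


ln(1 - vr) = ln(1 - 0.318) = -0.3827
Numerator = -((-0.3827) + 0.318 + 0.43 * 0.318^2) = 0.0212
Denominator = 114.4 * (0.318^(1/3) - 0.318/2) = 59.8955
nu = 0.0212 / 59.8955 = 3.5466e-04 mol/cm^3

3.5466e-04 mol/cm^3


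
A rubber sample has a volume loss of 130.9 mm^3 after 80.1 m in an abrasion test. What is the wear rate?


Rate = volume_loss / distance
= 130.9 / 80.1
= 1.634 mm^3/m

1.634 mm^3/m


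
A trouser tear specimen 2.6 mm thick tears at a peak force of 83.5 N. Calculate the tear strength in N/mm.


Tear strength = force / thickness
= 83.5 / 2.6
= 32.12 N/mm

32.12 N/mm


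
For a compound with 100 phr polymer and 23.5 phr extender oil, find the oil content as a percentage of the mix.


Oil % = oil / (100 + oil) * 100
= 23.5 / (100 + 23.5) * 100
= 23.5 / 123.5 * 100
= 19.03%

19.03%


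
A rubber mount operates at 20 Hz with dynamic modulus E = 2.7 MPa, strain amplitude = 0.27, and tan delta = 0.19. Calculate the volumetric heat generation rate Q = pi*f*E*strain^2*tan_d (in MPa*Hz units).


Q = pi * f * E * strain^2 * tan_d
= pi * 20 * 2.7 * 0.27^2 * 0.19
= pi * 20 * 2.7 * 0.0729 * 0.19
= 2.3498

Q = 2.3498


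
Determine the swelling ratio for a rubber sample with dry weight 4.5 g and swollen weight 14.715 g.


Q = W_swollen / W_dry
Q = 14.715 / 4.5
Q = 3.27

Q = 3.27


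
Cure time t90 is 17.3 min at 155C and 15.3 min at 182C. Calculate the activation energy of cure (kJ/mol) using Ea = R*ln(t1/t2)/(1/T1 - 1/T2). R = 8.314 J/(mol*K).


T1 = 428.15 K, T2 = 455.15 K
1/T1 - 1/T2 = 1.3855e-04
ln(t1/t2) = ln(17.3/15.3) = 0.1229
Ea = 8.314 * 0.1229 / 1.3855e-04 = 7371.9927 J/mol
Ea = 7.37 kJ/mol

7.37 kJ/mol


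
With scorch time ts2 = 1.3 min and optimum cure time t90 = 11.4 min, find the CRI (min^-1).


CRI = 100 / (t90 - ts2)
= 100 / (11.4 - 1.3)
= 100 / 10.1
= 9.9 min^-1

9.9 min^-1


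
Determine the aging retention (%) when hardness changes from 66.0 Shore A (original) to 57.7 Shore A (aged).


Retention = aged / original * 100
= 57.7 / 66.0 * 100
= 87.4%

87.4%


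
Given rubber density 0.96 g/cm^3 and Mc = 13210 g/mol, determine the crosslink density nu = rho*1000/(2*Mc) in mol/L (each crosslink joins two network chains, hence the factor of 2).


nu = rho * 1000 / (2 * Mc)
nu = 0.96 * 1000 / (2 * 13210)
nu = 960.0 / 26420
nu = 0.0363 mol/L

0.0363 mol/L


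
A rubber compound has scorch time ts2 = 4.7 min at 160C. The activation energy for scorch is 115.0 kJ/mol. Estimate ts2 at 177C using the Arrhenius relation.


Convert temperatures: T1 = 160 + 273.15 = 433.15 K, T2 = 177 + 273.15 = 450.15 K
ts2_new = 4.7 * exp(115000 / 8.314 * (1/450.15 - 1/433.15))
1/T2 - 1/T1 = -8.7187e-05
ts2_new = 1.41 min

1.41 min


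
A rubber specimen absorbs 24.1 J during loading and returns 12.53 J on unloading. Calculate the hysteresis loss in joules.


Hysteresis loss = loading - unloading
= 24.1 - 12.53
= 11.57 J

11.57 J


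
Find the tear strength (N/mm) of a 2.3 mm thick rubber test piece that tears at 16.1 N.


Tear strength = force / thickness
= 16.1 / 2.3
= 7.0 N/mm

7.0 N/mm


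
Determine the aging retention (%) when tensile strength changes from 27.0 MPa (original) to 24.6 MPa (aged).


Retention = aged / original * 100
= 24.6 / 27.0 * 100
= 91.1%

91.1%


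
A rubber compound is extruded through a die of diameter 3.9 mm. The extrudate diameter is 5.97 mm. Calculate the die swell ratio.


Die swell ratio = D_extrudate / D_die
= 5.97 / 3.9
= 1.531

Die swell = 1.531


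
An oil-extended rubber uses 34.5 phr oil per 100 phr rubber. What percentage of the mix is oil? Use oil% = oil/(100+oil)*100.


Oil % = oil / (100 + oil) * 100
= 34.5 / (100 + 34.5) * 100
= 34.5 / 134.5 * 100
= 25.65%

25.65%


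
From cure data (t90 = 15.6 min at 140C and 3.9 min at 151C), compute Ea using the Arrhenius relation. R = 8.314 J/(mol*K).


T1 = 413.15 K, T2 = 424.15 K
1/T1 - 1/T2 = 6.2772e-05
ln(t1/t2) = ln(15.6/3.9) = 1.3863
Ea = 8.314 * 1.3863 / 6.2772e-05 = 183611.5599 J/mol
Ea = 183.61 kJ/mol

183.61 kJ/mol


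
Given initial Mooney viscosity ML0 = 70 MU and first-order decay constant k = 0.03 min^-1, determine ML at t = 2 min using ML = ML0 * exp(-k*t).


ML = ML0 * exp(-k * t)
ML = 70 * exp(-0.03 * 2)
ML = 70 * 0.9418
ML = 65.92 MU

65.92 MU


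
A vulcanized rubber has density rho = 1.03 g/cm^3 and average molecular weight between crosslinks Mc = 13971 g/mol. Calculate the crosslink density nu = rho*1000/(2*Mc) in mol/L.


nu = rho * 1000 / (2 * Mc)
nu = 1.03 * 1000 / (2 * 13971)
nu = 1030.0 / 27942
nu = 0.0369 mol/L

0.0369 mol/L


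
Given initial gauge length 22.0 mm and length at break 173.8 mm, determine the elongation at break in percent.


Elongation = (Lf - L0) / L0 * 100
= (173.8 - 22.0) / 22.0 * 100
= 151.8 / 22.0 * 100
= 690.0%

690.0%


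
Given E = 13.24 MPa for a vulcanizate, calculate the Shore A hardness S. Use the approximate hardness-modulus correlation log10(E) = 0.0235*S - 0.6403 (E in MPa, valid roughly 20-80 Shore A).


log10(E) = 0.0235*S - 0.6403  =>  S = (log10(E) + 0.6403) / 0.0235
log10(13.24) = 1.121888
S = (1.121888 + 0.6403) / 0.0235 = 1.762188 / 0.0235
S = 75.0

Shore A = 75.0


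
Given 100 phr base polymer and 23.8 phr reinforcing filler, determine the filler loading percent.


Filler % = filler / (rubber + filler) * 100
= 23.8 / (100 + 23.8) * 100
= 23.8 / 123.8 * 100
= 19.22%

19.22%


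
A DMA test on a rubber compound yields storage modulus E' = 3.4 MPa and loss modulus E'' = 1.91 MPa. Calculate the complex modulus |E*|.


|E*| = sqrt(E'^2 + E''^2)
= sqrt(3.4^2 + 1.91^2)
= sqrt(11.5600 + 3.6481)
= 3.9 MPa

3.9 MPa


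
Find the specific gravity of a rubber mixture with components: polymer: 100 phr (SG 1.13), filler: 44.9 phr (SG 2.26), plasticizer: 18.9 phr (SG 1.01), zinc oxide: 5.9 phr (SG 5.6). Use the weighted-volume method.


Sum of weights = 169.7
Volume contributions:
  polymer: 100/1.13 = 88.4956
  filler: 44.9/2.26 = 19.8673
  plasticizer: 18.9/1.01 = 18.7129
  zinc oxide: 5.9/5.6 = 1.0536
Sum of volumes = 128.1293
SG = 169.7 / 128.1293 = 1.324

SG = 1.324


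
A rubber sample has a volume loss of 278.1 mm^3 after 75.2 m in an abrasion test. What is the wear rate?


Rate = volume_loss / distance
= 278.1 / 75.2
= 3.698 mm^3/m

3.698 mm^3/m


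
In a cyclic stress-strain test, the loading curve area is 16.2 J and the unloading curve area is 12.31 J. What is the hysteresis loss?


Hysteresis loss = loading - unloading
= 16.2 - 12.31
= 3.89 J

3.89 J


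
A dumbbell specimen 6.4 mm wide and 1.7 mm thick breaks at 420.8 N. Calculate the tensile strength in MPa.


Area = width * thickness = 6.4 * 1.7 = 10.88 mm^2
TS = force / area = 420.8 / 10.88 = 38.68 MPa

38.68 MPa


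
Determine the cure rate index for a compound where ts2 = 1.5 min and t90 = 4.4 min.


CRI = 100 / (t90 - ts2)
= 100 / (4.4 - 1.5)
= 100 / 2.9
= 34.48 min^-1

34.48 min^-1


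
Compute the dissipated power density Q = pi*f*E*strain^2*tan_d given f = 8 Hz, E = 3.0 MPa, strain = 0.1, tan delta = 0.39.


Q = pi * f * E * strain^2 * tan_d
= pi * 8 * 3.0 * 0.1^2 * 0.39
= pi * 8 * 3.0 * 0.0100 * 0.39
= 0.2941

Q = 0.2941


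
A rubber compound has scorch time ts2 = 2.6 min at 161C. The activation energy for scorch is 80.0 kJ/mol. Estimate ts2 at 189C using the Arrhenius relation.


Convert temperatures: T1 = 161 + 273.15 = 434.15 K, T2 = 189 + 273.15 = 462.15 K
ts2_new = 2.6 * exp(80000 / 8.314 * (1/462.15 - 1/434.15))
1/T2 - 1/T1 = -1.3955e-04
ts2_new = 0.68 min

0.68 min


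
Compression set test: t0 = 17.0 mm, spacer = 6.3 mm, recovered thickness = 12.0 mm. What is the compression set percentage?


CS = (t0 - recovered) / (t0 - ts) * 100
= (17.0 - 12.0) / (17.0 - 6.3) * 100
= 5.0 / 10.7 * 100
= 46.7%

46.7%


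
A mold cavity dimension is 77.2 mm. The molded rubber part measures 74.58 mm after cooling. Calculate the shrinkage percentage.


Shrinkage = (mold - part) / mold * 100
= (77.2 - 74.58) / 77.2 * 100
= 2.62 / 77.2 * 100
= 3.39%

3.39%


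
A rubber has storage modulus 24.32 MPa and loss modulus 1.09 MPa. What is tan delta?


tan delta = E'' / E'
= 1.09 / 24.32
= 0.0448

tan delta = 0.0448


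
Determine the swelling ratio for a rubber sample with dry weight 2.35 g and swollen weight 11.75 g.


Q = W_swollen / W_dry
Q = 11.75 / 2.35
Q = 5.0

Q = 5.0


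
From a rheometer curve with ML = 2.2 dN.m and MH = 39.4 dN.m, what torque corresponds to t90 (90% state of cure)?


M90 = ML + 0.9 * (MH - ML)
M90 = 2.2 + 0.9 * (39.4 - 2.2)
M90 = 2.2 + 0.9 * 37.2
M90 = 35.68 dN.m

35.68 dN.m


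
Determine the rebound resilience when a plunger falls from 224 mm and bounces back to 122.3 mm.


Resilience = h_rebound / h_drop * 100
= 122.3 / 224 * 100
= 54.6%

54.6%


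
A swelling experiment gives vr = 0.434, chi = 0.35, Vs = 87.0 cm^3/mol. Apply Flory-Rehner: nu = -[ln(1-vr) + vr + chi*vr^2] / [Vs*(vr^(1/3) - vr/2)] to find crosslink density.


ln(1 - vr) = ln(1 - 0.434) = -0.5692
Numerator = -((-0.5692) + 0.434 + 0.35 * 0.434^2) = 0.0692
Denominator = 87.0 * (0.434^(1/3) - 0.434/2) = 46.9902
nu = 0.0692 / 46.9902 = 0.0015 mol/cm^3

0.0015 mol/cm^3


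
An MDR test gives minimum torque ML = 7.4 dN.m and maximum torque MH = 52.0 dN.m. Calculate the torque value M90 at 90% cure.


M90 = ML + 0.9 * (MH - ML)
M90 = 7.4 + 0.9 * (52.0 - 7.4)
M90 = 7.4 + 0.9 * 44.6
M90 = 47.54 dN.m

47.54 dN.m


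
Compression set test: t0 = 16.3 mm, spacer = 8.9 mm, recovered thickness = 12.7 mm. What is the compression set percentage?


CS = (t0 - recovered) / (t0 - ts) * 100
= (16.3 - 12.7) / (16.3 - 8.9) * 100
= 3.6 / 7.4 * 100
= 48.6%

48.6%


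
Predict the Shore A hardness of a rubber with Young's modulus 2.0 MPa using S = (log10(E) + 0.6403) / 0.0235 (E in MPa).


log10(E) = 0.0235*S - 0.6403  =>  S = (log10(E) + 0.6403) / 0.0235
log10(2.0) = 0.301030
S = (0.301030 + 0.6403) / 0.0235 = 0.941330 / 0.0235
S = 40.1

Shore A = 40.1


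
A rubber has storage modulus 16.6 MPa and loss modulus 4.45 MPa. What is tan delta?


tan delta = E'' / E'
= 4.45 / 16.6
= 0.2681

tan delta = 0.2681


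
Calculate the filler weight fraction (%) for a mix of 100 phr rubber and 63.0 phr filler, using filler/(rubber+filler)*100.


Filler % = filler / (rubber + filler) * 100
= 63.0 / (100 + 63.0) * 100
= 63.0 / 163.0 * 100
= 38.65%

38.65%


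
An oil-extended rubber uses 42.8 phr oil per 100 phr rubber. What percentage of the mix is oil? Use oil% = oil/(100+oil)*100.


Oil % = oil / (100 + oil) * 100
= 42.8 / (100 + 42.8) * 100
= 42.8 / 142.8 * 100
= 29.97%

29.97%


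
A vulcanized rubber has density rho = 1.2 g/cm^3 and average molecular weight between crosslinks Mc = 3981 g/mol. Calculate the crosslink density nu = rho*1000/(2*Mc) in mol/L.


nu = rho * 1000 / (2 * Mc)
nu = 1.2 * 1000 / (2 * 3981)
nu = 1200.0 / 7962
nu = 0.1507 mol/L

0.1507 mol/L


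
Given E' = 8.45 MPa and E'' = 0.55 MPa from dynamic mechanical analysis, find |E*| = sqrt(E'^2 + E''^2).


|E*| = sqrt(E'^2 + E''^2)
= sqrt(8.45^2 + 0.55^2)
= sqrt(71.4025 + 0.3025)
= 8.468 MPa

8.468 MPa


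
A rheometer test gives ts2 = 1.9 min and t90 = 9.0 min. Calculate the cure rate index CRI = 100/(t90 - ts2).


CRI = 100 / (t90 - ts2)
= 100 / (9.0 - 1.9)
= 100 / 7.1
= 14.08 min^-1

14.08 min^-1


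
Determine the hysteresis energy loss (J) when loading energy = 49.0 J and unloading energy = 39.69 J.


Hysteresis loss = loading - unloading
= 49.0 - 39.69
= 9.31 J

9.31 J


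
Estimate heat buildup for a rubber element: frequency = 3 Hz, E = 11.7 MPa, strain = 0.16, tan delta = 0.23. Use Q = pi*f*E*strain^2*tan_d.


Q = pi * f * E * strain^2 * tan_d
= pi * 3 * 11.7 * 0.16^2 * 0.23
= pi * 3 * 11.7 * 0.0256 * 0.23
= 0.6493

Q = 0.6493


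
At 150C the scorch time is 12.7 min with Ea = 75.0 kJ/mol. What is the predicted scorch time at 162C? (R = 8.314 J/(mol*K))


Convert temperatures: T1 = 150 + 273.15 = 423.15 K, T2 = 162 + 273.15 = 435.15 K
ts2_new = 12.7 * exp(75000 / 8.314 * (1/435.15 - 1/423.15))
1/T2 - 1/T1 = -6.5170e-05
ts2_new = 7.05 min

7.05 min


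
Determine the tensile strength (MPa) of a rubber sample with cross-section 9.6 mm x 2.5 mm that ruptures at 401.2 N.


Area = width * thickness = 9.6 * 2.5 = 24.0 mm^2
TS = force / area = 401.2 / 24.0 = 16.72 MPa

16.72 MPa


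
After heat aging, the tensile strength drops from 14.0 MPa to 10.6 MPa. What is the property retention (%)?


Retention = aged / original * 100
= 10.6 / 14.0 * 100
= 75.7%

75.7%


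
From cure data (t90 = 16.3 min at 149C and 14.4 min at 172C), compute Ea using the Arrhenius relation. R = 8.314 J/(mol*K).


T1 = 422.15 K, T2 = 445.15 K
1/T1 - 1/T2 = 1.2239e-04
ln(t1/t2) = ln(16.3/14.4) = 0.1239
Ea = 8.314 * 0.1239 / 1.2239e-04 = 8418.9124 J/mol
Ea = 8.42 kJ/mol

8.42 kJ/mol


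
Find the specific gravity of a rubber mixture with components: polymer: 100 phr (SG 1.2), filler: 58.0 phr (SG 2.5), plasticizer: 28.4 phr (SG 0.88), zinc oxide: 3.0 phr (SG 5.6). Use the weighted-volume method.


Sum of weights = 189.4
Volume contributions:
  polymer: 100/1.2 = 83.3333
  filler: 58.0/2.5 = 23.2000
  plasticizer: 28.4/0.88 = 32.2727
  zinc oxide: 3.0/5.6 = 0.5357
Sum of volumes = 139.3418
SG = 189.4 / 139.3418 = 1.359

SG = 1.359


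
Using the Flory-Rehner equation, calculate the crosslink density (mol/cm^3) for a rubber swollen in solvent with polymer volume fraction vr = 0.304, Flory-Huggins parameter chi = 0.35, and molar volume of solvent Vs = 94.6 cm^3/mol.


ln(1 - vr) = ln(1 - 0.304) = -0.3624
Numerator = -((-0.3624) + 0.304 + 0.35 * 0.304^2) = 0.0261
Denominator = 94.6 * (0.304^(1/3) - 0.304/2) = 49.2294
nu = 0.0261 / 49.2294 = 5.2936e-04 mol/cm^3

5.2936e-04 mol/cm^3


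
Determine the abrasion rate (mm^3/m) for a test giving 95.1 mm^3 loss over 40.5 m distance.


Rate = volume_loss / distance
= 95.1 / 40.5
= 2.348 mm^3/m

2.348 mm^3/m


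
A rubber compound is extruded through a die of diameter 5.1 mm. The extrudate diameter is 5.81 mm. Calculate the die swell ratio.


Die swell ratio = D_extrudate / D_die
= 5.81 / 5.1
= 1.139

Die swell = 1.139


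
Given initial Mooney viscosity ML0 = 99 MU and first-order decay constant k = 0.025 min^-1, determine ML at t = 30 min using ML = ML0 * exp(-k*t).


ML = ML0 * exp(-k * t)
ML = 99 * exp(-0.025 * 30)
ML = 99 * 0.4724
ML = 46.76 MU

46.76 MU


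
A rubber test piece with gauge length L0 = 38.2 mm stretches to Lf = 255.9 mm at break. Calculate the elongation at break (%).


Elongation = (Lf - L0) / L0 * 100
= (255.9 - 38.2) / 38.2 * 100
= 217.7 / 38.2 * 100
= 569.9%

569.9%


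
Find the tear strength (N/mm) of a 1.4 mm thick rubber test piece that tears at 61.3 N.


Tear strength = force / thickness
= 61.3 / 1.4
= 43.79 N/mm

43.79 N/mm


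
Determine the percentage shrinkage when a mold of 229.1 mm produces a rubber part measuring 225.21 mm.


Shrinkage = (mold - part) / mold * 100
= (229.1 - 225.21) / 229.1 * 100
= 3.89 / 229.1 * 100
= 1.7%

1.7%


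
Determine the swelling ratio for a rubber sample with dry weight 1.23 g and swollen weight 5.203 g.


Q = W_swollen / W_dry
Q = 5.203 / 1.23
Q = 4.23

Q = 4.23


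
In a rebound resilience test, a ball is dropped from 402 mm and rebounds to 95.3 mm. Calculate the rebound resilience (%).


Resilience = h_rebound / h_drop * 100
= 95.3 / 402 * 100
= 23.7%

23.7%


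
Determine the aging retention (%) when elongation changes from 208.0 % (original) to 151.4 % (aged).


Retention = aged / original * 100
= 151.4 / 208.0 * 100
= 72.8%

72.8%


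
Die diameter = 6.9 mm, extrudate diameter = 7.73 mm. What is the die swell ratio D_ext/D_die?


Die swell ratio = D_extrudate / D_die
= 7.73 / 6.9
= 1.12

Die swell = 1.12


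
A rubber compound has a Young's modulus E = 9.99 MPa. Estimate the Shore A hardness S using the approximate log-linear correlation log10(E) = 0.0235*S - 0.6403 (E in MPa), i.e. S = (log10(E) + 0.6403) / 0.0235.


log10(E) = 0.0235*S - 0.6403  =>  S = (log10(E) + 0.6403) / 0.0235
log10(9.99) = 0.999565
S = (0.999565 + 0.6403) / 0.0235 = 1.639865 / 0.0235
S = 69.8

Shore A = 69.8


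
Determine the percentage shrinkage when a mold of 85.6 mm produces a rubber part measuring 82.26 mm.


Shrinkage = (mold - part) / mold * 100
= (85.6 - 82.26) / 85.6 * 100
= 3.34 / 85.6 * 100
= 3.9%

3.9%


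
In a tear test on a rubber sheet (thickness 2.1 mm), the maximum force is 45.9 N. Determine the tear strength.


Tear strength = force / thickness
= 45.9 / 2.1
= 21.86 N/mm

21.86 N/mm


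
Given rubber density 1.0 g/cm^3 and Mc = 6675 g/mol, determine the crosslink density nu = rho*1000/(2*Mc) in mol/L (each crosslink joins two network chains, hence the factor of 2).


nu = rho * 1000 / (2 * Mc)
nu = 1.0 * 1000 / (2 * 6675)
nu = 1000.0 / 13350
nu = 0.0749 mol/L

0.0749 mol/L


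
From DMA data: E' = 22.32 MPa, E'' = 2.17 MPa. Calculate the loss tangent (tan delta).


tan delta = E'' / E'
= 2.17 / 22.32
= 0.0972

tan delta = 0.0972


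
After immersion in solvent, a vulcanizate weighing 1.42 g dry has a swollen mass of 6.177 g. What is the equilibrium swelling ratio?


Q = W_swollen / W_dry
Q = 6.177 / 1.42
Q = 4.35

Q = 4.35


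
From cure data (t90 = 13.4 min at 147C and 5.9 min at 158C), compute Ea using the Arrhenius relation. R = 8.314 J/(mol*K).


T1 = 420.15 K, T2 = 431.15 K
1/T1 - 1/T2 = 6.0724e-05
ln(t1/t2) = ln(13.4/5.9) = 0.8203
Ea = 8.314 * 0.8203 / 6.0724e-05 = 112311.4547 J/mol
Ea = 112.31 kJ/mol

112.31 kJ/mol


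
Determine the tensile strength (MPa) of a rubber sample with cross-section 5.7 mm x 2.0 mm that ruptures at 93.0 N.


Area = width * thickness = 5.7 * 2.0 = 11.4 mm^2
TS = force / area = 93.0 / 11.4 = 8.16 MPa

8.16 MPa


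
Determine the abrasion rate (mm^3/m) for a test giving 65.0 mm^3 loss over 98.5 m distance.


Rate = volume_loss / distance
= 65.0 / 98.5
= 0.66 mm^3/m

0.66 mm^3/m


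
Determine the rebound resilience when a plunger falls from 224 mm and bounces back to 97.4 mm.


Resilience = h_rebound / h_drop * 100
= 97.4 / 224 * 100
= 43.5%

43.5%


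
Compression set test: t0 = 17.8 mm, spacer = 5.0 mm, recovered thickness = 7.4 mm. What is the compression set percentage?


CS = (t0 - recovered) / (t0 - ts) * 100
= (17.8 - 7.4) / (17.8 - 5.0) * 100
= 10.4 / 12.8 * 100
= 81.2%

81.2%


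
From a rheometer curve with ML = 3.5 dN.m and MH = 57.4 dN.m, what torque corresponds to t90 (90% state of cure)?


M90 = ML + 0.9 * (MH - ML)
M90 = 3.5 + 0.9 * (57.4 - 3.5)
M90 = 3.5 + 0.9 * 53.9
M90 = 52.01 dN.m

52.01 dN.m


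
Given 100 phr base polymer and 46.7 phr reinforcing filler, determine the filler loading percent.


Filler % = filler / (rubber + filler) * 100
= 46.7 / (100 + 46.7) * 100
= 46.7 / 146.7 * 100
= 31.83%

31.83%


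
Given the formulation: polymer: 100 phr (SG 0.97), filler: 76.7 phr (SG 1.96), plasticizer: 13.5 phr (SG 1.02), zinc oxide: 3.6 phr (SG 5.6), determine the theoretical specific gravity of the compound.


Sum of weights = 193.8
Volume contributions:
  polymer: 100/0.97 = 103.0928
  filler: 76.7/1.96 = 39.1327
  plasticizer: 13.5/1.02 = 13.2353
  zinc oxide: 3.6/5.6 = 0.6429
Sum of volumes = 156.1036
SG = 193.8 / 156.1036 = 1.241

SG = 1.241


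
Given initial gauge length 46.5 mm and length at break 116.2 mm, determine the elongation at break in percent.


Elongation = (Lf - L0) / L0 * 100
= (116.2 - 46.5) / 46.5 * 100
= 69.7 / 46.5 * 100
= 149.9%

149.9%
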